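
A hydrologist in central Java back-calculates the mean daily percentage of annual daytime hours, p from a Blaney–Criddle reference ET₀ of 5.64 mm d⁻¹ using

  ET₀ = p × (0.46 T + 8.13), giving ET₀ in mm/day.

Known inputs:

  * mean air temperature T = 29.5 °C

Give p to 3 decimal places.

p = ET₀ / (0.46 T + 8.13) = 5.64 / (0.46 × 29.5 + 8.13) = 5.64 / 21.700 = 0.2599

0.260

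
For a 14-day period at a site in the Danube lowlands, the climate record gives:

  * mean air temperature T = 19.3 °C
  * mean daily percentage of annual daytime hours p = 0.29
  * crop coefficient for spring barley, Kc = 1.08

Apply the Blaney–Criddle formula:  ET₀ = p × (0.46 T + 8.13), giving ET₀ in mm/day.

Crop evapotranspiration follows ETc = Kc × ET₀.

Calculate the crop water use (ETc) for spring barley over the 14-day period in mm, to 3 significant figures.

74.6 mm

ET₀ = 0.29 × (0.46 × 19.3 + 8.13) = 0.29 × 17.008 = 4.9323 mm/d
ETc = Kc × ET₀ = 1.08 × 4.9323 = 5.3269 mm/d
Over 14 days: 5.3269 × 14 = 74.577 mm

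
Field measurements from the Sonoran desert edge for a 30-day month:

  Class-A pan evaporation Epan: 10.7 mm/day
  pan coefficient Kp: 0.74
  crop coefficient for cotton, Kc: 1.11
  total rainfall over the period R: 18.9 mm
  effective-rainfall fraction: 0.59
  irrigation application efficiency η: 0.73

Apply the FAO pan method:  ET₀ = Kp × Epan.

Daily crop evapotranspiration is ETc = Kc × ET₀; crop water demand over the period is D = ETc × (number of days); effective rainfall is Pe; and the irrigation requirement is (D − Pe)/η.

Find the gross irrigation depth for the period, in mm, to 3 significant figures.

ET₀ = 0.74 × 10.7 = 7.9180 mm/d
ETc = Kc × ET₀ = 1.11 × 7.9180 = 8.7890 mm/d
Crop demand D = ETc × 30 d = 8.7890 × 30 = 263.670 mm
Pe = 0.59 × 18.9 = 11.151 mm
D − Pe = 263.670 − 11.151 = 252.519 mm
Gross irrigation = 252.519 / 0.73 = 345.916 mm

346 mm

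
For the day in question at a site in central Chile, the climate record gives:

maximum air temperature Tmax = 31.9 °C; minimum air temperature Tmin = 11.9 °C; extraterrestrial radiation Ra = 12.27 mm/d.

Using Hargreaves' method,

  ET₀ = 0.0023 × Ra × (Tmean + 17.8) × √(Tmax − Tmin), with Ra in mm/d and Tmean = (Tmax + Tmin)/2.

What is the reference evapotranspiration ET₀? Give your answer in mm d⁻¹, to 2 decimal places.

5.01 mm d⁻¹

Tmean = (31.9 + 11.9)/2 = 21.90 °C
ET₀ = 0.0023 × 12.27 × (21.90 + 17.8) × √20.0 = 0.0023 × 12.27 × 39.70 × 4.4721 = 5.0104 mm/d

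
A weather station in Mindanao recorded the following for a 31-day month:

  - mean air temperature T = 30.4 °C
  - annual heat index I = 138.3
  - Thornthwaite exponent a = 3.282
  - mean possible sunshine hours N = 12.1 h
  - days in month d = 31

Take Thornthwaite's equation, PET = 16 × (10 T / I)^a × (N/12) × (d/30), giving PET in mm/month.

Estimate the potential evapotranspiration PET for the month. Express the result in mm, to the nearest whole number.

221 mm

10T/I = 10 × 30.4 / 138.3 = 2.1981
(10T/I)^a = 2.1981^3.282 = 13.2617
Uncorrected PET = 16 × 13.2617 = 212.187 mm
Correction = (N/12)(d/30) = (12.1/12)(31/30) = 1.0419
PET = 212.187 × 1.0419 = 221.078 mm/month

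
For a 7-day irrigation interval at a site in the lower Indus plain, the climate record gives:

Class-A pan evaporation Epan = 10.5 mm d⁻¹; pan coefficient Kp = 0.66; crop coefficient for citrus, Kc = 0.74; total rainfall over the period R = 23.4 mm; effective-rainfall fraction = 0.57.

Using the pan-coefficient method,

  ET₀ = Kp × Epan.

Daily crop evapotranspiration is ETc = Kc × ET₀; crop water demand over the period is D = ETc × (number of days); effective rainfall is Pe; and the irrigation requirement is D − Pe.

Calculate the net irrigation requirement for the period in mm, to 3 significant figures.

22.6 mm

ET₀ = 0.66 × 10.5 = 6.9300 mm/d
ETc = Kc × ET₀ = 0.74 × 6.9300 = 5.1282 mm/d
Crop demand D = ETc × 7 d = 5.1282 × 7 = 35.897 mm
Pe = 0.57 × 23.4 = 13.338 mm
D − Pe = 35.897 − 13.338 = 22.559 mm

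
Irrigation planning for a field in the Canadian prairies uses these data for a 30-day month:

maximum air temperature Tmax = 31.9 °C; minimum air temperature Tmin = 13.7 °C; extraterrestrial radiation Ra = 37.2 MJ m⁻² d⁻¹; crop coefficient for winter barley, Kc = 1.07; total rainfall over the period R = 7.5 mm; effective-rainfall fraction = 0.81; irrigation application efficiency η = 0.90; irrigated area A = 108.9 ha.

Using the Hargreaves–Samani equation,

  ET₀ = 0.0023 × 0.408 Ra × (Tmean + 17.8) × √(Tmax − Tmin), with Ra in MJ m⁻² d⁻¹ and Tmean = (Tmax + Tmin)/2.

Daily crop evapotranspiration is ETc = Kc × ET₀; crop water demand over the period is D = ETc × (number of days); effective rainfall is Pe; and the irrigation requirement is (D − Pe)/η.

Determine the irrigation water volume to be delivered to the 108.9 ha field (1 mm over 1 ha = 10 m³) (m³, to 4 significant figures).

Tmean = (31.9 + 13.7)/2 = 22.80 °C
0.408 Ra = 0.408 × 37.2 = 15.1776 mm/d equivalent
ET₀ = 0.0023 × 15.1776 × (22.80 + 17.8) × √18.2 = 0.0023 × 15.1776 × 40.60 × 4.2661 = 6.0463 mm/d
ETc = Kc × ET₀ = 1.07 × 6.0463 = 6.4695 mm/d
Crop demand D = ETc × 30 d = 6.4695 × 30 = 194.085 mm
Pe = 0.81 × 7.5 = 6.075 mm
D − Pe = 194.085 − 6.075 = 188.010 mm
Gross irrigation = 188.010 / 0.90 = 208.900 mm
Volume = 208.900 mm × 108.9 ha × 10 = 227492.1 m³

227500 m³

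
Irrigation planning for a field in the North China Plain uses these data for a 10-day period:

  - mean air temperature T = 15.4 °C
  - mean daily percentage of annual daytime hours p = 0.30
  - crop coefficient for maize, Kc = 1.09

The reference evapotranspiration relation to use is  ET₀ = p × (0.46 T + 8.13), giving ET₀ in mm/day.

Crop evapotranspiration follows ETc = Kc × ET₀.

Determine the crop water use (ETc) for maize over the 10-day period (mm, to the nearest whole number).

50 mm

ET₀ = 0.30 × (0.46 × 15.4 + 8.13) = 0.30 × 15.214 = 4.5642 mm/d
ETc = Kc × ET₀ = 1.09 × 4.5642 = 4.9750 mm/d
Over 10 days: 4.9750 × 10 = 49.750 mm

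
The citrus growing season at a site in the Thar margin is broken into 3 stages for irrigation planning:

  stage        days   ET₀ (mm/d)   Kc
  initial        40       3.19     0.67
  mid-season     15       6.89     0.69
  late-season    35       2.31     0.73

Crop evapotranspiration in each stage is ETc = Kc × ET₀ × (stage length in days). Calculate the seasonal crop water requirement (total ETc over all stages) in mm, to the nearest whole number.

initial: 0.67 × 3.19 × 40 = 85.49 mm
mid-season: 0.69 × 6.89 × 15 = 71.31 mm
late-season: 0.73 × 2.31 × 35 = 59.02 mm
Seasonal total = 215.82 mm

216 mm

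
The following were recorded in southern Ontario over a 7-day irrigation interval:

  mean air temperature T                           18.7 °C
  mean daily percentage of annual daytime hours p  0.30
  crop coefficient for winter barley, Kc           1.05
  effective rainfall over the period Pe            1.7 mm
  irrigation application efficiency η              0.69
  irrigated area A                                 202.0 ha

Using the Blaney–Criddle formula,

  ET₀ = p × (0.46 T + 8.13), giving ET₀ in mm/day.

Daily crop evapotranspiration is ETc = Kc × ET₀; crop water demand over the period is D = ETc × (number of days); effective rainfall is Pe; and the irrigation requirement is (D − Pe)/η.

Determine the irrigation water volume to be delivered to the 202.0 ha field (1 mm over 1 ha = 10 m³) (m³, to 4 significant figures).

ET₀ = 0.30 × (0.46 × 18.7 + 8.13) = 0.30 × 16.732 = 5.0196 mm/d
ETc = Kc × ET₀ = 1.05 × 5.0196 = 5.2706 mm/d
Crop demand D = ETc × 7 d = 5.2706 × 7 = 36.894 mm
D − Pe = 36.894 − 1.7 = 35.194 mm
Gross irrigation = 35.194 / 0.69 = 51.006 mm
Volume = 51.006 mm × 202.0 ha × 10 = 103032.1 m³

103000 m³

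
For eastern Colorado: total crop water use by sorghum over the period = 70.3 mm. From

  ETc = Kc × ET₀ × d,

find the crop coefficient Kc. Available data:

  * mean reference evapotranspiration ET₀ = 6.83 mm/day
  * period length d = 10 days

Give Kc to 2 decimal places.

1.03

ETc = Kc × ET₀ × d  ⇒  Kc = ETc / (ET₀ × d)
Kc = 70.3 / (6.83 × 10) = 70.3 / 68.30 = 1.0293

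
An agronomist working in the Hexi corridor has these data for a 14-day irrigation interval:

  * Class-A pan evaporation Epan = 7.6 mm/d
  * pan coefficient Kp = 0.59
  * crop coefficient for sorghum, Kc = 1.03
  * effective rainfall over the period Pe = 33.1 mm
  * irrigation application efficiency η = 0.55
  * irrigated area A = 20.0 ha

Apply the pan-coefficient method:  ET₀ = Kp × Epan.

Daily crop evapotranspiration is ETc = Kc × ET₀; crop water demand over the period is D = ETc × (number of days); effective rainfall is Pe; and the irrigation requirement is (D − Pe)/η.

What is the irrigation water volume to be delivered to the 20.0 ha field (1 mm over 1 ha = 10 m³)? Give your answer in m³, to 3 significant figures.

11500 m³

ET₀ = 0.59 × 7.6 = 4.4840 mm/d
ETc = Kc × ET₀ = 1.03 × 4.4840 = 4.6185 mm/d
Crop demand D = ETc × 14 d = 4.6185 × 14 = 64.659 mm
D − Pe = 64.659 − 33.1 = 31.559 mm
Gross irrigation = 31.559 / 0.55 = 57.380 mm
Volume = 57.380 mm × 20.0 ha × 10 = 11476.0 m³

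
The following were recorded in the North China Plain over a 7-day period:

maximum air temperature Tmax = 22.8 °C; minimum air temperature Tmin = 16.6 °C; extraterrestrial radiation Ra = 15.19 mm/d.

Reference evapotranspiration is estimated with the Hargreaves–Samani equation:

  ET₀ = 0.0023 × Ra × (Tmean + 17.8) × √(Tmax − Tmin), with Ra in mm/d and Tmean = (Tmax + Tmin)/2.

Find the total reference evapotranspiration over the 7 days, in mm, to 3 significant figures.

Tmean = (22.8 + 16.6)/2 = 19.70 °C
ET₀ = 0.0023 × 15.19 × (19.70 + 17.8) × √6.2 = 0.0023 × 15.19 × 37.50 × 2.4900 = 3.2622 mm/d
Over 7 days: 3.2622 × 7 = 22.835 mm

22.8 mm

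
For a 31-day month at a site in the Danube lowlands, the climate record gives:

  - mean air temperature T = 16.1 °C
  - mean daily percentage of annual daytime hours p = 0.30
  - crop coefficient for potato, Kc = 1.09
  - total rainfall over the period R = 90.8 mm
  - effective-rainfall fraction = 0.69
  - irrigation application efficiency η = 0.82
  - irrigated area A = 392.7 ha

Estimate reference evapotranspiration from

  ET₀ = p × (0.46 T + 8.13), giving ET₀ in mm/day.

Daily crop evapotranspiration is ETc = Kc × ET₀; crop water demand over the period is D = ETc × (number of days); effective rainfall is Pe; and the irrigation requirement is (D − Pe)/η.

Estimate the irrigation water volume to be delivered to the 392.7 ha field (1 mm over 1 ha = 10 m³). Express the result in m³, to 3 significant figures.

454000 m³

ET₀ = 0.30 × (0.46 × 16.1 + 8.13) = 0.30 × 15.536 = 4.6608 mm/d
ETc = Kc × ET₀ = 1.09 × 4.6608 = 5.0803 mm/d
Crop demand D = ETc × 31 d = 5.0803 × 31 = 157.489 mm
Pe = 0.69 × 90.8 = 62.652 mm
D − Pe = 157.489 − 62.652 = 94.837 mm
Gross irrigation = 94.837 / 0.82 = 115.655 mm
Volume = 115.655 mm × 392.7 ha × 10 = 454177.2 m³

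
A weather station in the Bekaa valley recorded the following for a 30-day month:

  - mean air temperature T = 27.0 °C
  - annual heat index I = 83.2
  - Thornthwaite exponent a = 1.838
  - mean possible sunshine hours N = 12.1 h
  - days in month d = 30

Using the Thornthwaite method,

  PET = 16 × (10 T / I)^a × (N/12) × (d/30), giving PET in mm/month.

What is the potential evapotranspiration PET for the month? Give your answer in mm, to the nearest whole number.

10T/I = 10 × 27.0 / 83.2 = 3.2452
(10T/I)^a = 3.2452^1.838 = 8.7029
Uncorrected PET = 16 × 8.7029 = 139.246 mm
Correction = (N/12)(d/30) = (12.1/12)(30/30) = 1.0083
PET = 139.246 × 1.0083 = 140.402 mm/month

140 mm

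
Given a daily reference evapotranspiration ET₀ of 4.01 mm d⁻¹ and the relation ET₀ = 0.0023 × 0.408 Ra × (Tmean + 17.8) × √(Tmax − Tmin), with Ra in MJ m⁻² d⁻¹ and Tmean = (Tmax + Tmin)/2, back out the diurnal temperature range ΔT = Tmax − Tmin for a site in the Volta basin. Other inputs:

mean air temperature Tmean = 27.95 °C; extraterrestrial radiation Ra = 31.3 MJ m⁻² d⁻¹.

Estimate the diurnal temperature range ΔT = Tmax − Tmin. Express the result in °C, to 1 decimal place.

8.9 °C

√ΔT = ET₀ / [0.0023 × 0.408 × Ra × (Tmean+17.8)] = 4.01 / (0.0023 × 12.7704 × 45.75) = 2.9842
ΔT = 2.9842² = 8.905 °C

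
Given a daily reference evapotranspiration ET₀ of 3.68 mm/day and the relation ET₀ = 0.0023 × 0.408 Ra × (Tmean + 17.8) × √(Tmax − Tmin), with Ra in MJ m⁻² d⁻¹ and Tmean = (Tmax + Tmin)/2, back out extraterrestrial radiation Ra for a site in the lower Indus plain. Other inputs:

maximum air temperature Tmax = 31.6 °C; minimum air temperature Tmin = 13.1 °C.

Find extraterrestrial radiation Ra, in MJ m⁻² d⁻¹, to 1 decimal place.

Tmean = (31.6+13.1)/2 = 22.35 °C; ΔT = 18.5
Ra = ET₀ / [0.0023 × 0.408 × (Tmean+17.8) × √ΔT]
   = 3.68 / (0.0023 × 0.408 × 40.15 × 4.3012) = 22.708 MJ m⁻² d⁻¹

22.7 MJ m⁻² d⁻¹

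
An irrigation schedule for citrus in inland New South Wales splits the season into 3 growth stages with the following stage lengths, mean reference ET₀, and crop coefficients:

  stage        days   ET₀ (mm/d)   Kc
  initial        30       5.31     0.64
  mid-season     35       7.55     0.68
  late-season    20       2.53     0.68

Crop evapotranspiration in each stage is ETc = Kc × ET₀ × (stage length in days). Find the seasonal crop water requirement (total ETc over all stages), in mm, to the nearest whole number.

316 mm

initial: 0.64 × 5.31 × 30 = 101.95 mm
mid-season: 0.68 × 7.55 × 35 = 179.69 mm
late-season: 0.68 × 2.53 × 20 = 34.41 mm
Seasonal total = 316.05 mm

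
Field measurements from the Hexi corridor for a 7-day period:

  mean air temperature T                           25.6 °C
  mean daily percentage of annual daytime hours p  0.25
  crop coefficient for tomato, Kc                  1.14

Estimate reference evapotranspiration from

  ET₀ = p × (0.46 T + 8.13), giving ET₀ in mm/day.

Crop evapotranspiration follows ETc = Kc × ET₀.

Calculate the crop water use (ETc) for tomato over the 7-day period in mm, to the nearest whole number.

40 mm

ET₀ = 0.25 × (0.46 × 25.6 + 8.13) = 0.25 × 19.906 = 4.9765 mm/d
ETc = Kc × ET₀ = 1.14 × 4.9765 = 5.6732 mm/d
Over 7 days: 5.6732 × 7 = 39.712 mm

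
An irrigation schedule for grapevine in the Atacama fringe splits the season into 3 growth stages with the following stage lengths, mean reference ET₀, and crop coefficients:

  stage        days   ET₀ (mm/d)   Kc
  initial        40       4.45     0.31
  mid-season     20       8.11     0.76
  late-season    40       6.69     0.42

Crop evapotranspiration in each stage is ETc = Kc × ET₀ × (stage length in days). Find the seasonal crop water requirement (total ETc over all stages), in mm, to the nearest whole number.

initial: 0.31 × 4.45 × 40 = 55.18 mm
mid-season: 0.76 × 8.11 × 20 = 123.27 mm
late-season: 0.42 × 6.69 × 40 = 112.39 mm
Seasonal total = 290.84 mm

291 mm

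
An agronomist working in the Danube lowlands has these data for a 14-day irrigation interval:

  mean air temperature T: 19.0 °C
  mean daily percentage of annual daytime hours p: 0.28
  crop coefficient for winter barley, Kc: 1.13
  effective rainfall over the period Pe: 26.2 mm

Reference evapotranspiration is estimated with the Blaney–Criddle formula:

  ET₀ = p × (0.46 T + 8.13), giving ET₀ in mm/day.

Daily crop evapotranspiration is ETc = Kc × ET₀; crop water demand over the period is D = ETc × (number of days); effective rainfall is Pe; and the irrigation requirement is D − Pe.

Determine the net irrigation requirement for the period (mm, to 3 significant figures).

ET₀ = 0.28 × (0.46 × 19.0 + 8.13) = 0.28 × 16.870 = 4.7236 mm/d
ETc = Kc × ET₀ = 1.13 × 4.7236 = 5.3377 mm/d
Crop demand D = ETc × 14 d = 5.3377 × 14 = 74.728 mm
D − Pe = 74.728 − 26.2 = 48.528 mm

48.5 mm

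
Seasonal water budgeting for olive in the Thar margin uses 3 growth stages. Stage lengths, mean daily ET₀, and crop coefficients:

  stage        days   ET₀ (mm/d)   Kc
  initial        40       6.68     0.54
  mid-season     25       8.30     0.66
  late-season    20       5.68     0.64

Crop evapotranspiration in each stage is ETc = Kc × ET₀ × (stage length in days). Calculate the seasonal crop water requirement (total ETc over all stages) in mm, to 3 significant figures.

initial: 0.54 × 6.68 × 40 = 144.29 mm
mid-season: 0.66 × 8.30 × 25 = 136.95 mm
late-season: 0.64 × 5.68 × 20 = 72.70 mm
Seasonal total = 353.94 mm

354 mm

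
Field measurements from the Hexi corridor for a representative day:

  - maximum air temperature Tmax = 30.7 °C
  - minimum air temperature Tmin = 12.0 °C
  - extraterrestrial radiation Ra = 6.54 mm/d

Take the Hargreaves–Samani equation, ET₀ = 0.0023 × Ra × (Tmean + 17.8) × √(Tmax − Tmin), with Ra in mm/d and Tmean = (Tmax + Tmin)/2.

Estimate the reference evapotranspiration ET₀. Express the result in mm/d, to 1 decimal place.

Tmean = (30.7 + 12.0)/2 = 21.35 °C
ET₀ = 0.0023 × 6.54 × (21.35 + 17.8) × √18.7 = 0.0023 × 6.54 × 39.15 × 4.3243 = 2.5466 mm/d

2.5 mm/d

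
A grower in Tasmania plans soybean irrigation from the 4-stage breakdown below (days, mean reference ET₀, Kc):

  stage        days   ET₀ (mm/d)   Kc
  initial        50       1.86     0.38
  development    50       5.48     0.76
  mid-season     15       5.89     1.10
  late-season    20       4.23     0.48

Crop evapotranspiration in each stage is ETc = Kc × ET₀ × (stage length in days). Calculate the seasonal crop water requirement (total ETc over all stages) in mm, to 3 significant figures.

381 mm

initial: 0.38 × 1.86 × 50 = 35.34 mm
development: 0.76 × 5.48 × 50 = 208.24 mm
mid-season: 1.10 × 5.89 × 15 = 97.19 mm
late-season: 0.48 × 4.23 × 20 = 40.61 mm
Seasonal total = 381.38 mm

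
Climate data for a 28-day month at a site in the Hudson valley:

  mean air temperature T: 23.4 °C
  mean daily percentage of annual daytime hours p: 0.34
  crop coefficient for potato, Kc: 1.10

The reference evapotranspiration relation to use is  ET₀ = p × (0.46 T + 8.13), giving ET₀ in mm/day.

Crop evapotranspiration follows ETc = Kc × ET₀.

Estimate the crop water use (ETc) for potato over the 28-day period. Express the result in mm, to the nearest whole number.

198 mm

ET₀ = 0.34 × (0.46 × 23.4 + 8.13) = 0.34 × 18.894 = 6.4240 mm/d
ETc = Kc × ET₀ = 1.10 × 6.4240 = 7.0664 mm/d
Over 28 days: 7.0664 × 28 = 197.859 mm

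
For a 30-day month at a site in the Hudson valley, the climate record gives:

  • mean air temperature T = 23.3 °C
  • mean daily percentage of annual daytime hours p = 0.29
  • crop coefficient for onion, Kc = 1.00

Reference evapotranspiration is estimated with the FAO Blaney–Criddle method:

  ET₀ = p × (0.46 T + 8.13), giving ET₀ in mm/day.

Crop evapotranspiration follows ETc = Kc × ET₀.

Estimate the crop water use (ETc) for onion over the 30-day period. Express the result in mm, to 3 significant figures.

164 mm

ET₀ = 0.29 × (0.46 × 23.3 + 8.13) = 0.29 × 18.848 = 5.4659 mm/d
ETc = Kc × ET₀ = 1.00 × 5.4659 = 5.4659 mm/d
Over 30 days: 5.4659 × 30 = 163.977 mm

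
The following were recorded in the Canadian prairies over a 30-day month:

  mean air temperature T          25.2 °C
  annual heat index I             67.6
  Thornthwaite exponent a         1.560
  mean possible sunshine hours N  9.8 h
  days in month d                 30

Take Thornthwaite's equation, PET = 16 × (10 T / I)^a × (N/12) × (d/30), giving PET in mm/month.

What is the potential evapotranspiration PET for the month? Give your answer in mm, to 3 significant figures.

10T/I = 10 × 25.2 / 67.6 = 3.7278
(10T/I)^a = 3.7278^1.560 = 7.7887
Uncorrected PET = 16 × 7.7887 = 124.619 mm
Correction = (N/12)(d/30) = (9.8/12)(30/30) = 0.8167
PET = 124.619 × 0.8167 = 101.776 mm/month

102 mm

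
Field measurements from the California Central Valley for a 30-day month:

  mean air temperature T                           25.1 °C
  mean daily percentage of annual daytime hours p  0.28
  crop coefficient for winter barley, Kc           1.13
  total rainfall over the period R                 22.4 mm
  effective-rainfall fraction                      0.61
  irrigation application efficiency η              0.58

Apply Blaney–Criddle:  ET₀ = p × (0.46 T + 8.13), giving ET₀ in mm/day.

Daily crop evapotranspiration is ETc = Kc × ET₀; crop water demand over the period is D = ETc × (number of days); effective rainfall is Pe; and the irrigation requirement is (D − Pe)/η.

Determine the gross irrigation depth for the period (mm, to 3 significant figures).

298 mm

ET₀ = 0.28 × (0.46 × 25.1 + 8.13) = 0.28 × 19.676 = 5.5093 mm/d
ETc = Kc × ET₀ = 1.13 × 5.5093 = 6.2255 mm/d
Crop demand D = ETc × 30 d = 6.2255 × 30 = 186.765 mm
Pe = 0.61 × 22.4 = 13.664 mm
D − Pe = 186.765 − 13.664 = 173.101 mm
Gross irrigation = 173.101 / 0.58 = 298.450 mm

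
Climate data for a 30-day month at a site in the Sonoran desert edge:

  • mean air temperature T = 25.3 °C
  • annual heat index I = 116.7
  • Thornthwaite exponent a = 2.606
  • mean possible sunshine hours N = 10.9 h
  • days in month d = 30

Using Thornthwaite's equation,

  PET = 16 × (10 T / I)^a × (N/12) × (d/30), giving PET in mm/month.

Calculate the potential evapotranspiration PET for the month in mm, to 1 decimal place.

109.2 mm

10T/I = 10 × 25.3 / 116.7 = 2.1680
(10T/I)^a = 2.1680^2.606 = 7.5123
Uncorrected PET = 16 × 7.5123 = 120.197 mm
Correction = (N/12)(d/30) = (10.9/12)(30/30) = 0.9083
PET = 120.197 × 0.9083 = 109.175 mm/month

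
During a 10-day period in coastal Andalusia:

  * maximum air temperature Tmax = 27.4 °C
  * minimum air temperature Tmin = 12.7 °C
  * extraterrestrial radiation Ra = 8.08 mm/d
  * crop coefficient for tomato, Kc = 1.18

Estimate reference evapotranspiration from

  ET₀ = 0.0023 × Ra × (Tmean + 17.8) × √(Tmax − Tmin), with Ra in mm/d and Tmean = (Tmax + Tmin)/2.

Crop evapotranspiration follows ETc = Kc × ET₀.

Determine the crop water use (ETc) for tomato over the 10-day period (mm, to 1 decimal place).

Tmean = (27.4 + 12.7)/2 = 20.05 °C
ET₀ = 0.0023 × 8.08 × (20.05 + 17.8) × √14.7 = 0.0023 × 8.08 × 37.85 × 3.8341 = 2.6969 mm/d
ETc = Kc × ET₀ = 1.18 × 2.6969 = 3.1823 mm/d
Over 10 days: 3.1823 × 10 = 31.823 mm

31.8 mm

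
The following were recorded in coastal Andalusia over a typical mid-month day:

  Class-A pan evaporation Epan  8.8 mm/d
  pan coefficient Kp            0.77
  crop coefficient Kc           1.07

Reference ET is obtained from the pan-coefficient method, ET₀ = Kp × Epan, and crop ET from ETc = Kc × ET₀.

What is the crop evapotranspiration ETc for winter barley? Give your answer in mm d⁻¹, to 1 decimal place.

ET₀ = 0.77 × 8.8 = 6.7760 mm/d
ETc = Kc × ET₀ = 1.07 × 6.7760 = 7.2503 mm/d

7.3 mm d⁻¹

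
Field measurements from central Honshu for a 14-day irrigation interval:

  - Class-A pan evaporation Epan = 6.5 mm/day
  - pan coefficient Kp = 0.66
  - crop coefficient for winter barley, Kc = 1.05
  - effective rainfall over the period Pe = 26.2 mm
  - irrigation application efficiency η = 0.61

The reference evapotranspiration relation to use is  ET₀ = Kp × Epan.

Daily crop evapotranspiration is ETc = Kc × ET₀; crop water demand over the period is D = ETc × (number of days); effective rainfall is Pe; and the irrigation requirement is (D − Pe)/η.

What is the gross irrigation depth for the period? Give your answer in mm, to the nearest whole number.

60 mm

ET₀ = 0.66 × 6.5 = 4.2900 mm/d
ETc = Kc × ET₀ = 1.05 × 4.2900 = 4.5045 mm/d
Crop demand D = ETc × 14 d = 4.5045 × 14 = 63.063 mm
D − Pe = 63.063 − 26.2 = 36.863 mm
Gross irrigation = 36.863 / 0.61 = 60.431 mm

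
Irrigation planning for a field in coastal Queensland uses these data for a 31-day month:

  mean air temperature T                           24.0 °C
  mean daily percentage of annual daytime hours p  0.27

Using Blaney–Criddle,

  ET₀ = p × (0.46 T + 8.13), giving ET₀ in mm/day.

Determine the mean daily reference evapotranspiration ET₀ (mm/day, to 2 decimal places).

5.18 mm/day

ET₀ = 0.27 × (0.46 × 24.0 + 8.13) = 0.27 × 19.170 = 5.1759 mm/d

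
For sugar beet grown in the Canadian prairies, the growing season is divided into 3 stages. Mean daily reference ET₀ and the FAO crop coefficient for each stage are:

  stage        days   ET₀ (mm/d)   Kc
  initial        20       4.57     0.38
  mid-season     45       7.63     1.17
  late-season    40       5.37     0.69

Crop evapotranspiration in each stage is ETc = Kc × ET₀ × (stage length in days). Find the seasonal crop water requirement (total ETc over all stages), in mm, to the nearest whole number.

585 mm

initial: 0.38 × 4.57 × 20 = 34.73 mm
mid-season: 1.17 × 7.63 × 45 = 401.72 mm
late-season: 0.69 × 5.37 × 40 = 148.21 mm
Seasonal total = 584.66 mm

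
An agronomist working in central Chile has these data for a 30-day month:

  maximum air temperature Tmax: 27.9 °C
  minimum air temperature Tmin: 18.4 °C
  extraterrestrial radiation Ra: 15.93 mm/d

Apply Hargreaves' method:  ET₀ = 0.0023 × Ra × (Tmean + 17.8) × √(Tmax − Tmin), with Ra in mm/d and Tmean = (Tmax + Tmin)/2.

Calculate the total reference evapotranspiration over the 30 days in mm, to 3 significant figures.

139 mm

Tmean = (27.9 + 18.4)/2 = 23.15 °C
ET₀ = 0.0023 × 15.93 × (23.15 + 17.8) × √9.5 = 0.0023 × 15.93 × 40.95 × 3.0822 = 4.6244 mm/d
Over 30 days: 4.6244 × 30 = 138.732 mm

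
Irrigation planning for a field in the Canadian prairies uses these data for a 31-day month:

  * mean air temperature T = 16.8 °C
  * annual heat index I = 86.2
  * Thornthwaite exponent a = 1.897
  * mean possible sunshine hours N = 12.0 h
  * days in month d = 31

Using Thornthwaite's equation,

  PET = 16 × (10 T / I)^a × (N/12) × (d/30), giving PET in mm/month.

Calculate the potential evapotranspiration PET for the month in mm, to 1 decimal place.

10T/I = 10 × 16.8 / 86.2 = 1.9490
(10T/I)^a = 1.9490^1.897 = 3.5463
Uncorrected PET = 16 × 3.5463 = 56.741 mm
Correction = (N/12)(d/30) = (12.0/12)(31/30) = 1.0333
PET = 56.741 × 1.0333 = 58.630 mm/month

58.6 mm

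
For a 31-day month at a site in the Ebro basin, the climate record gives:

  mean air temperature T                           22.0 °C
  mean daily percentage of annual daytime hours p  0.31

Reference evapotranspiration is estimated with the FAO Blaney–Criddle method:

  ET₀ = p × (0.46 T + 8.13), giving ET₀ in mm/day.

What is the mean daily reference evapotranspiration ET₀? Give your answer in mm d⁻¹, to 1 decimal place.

5.7 mm d⁻¹

ET₀ = 0.31 × (0.46 × 22.0 + 8.13) = 0.31 × 18.250 = 5.6575 mm/d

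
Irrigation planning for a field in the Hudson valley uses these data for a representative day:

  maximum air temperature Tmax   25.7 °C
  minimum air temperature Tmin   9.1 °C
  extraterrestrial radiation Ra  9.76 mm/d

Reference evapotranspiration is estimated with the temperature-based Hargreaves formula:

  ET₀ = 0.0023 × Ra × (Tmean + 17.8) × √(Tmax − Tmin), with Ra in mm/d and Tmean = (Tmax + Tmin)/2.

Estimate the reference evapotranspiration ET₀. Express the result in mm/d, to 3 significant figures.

3.22 mm/d

Tmean = (25.7 + 9.1)/2 = 17.40 °C
ET₀ = 0.0023 × 9.76 × (17.40 + 17.8) × √16.6 = 0.0023 × 9.76 × 35.20 × 4.0743 = 3.2194 mm/d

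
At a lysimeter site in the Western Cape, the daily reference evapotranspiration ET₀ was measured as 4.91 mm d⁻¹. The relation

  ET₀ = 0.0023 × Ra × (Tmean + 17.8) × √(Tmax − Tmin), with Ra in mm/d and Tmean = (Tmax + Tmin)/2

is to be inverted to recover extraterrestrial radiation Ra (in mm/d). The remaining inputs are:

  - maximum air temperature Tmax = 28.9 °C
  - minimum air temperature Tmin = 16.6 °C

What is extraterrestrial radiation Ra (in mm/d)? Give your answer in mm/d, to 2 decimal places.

Tmean = 22.75 °C; √ΔT = 3.5071
Ra = ET₀ / [0.0023 × (Tmean+17.8) × √ΔT] = 4.91 / (0.0023 × 40.55 × 3.5071) = 15.011 mm/d

15.01 mm/d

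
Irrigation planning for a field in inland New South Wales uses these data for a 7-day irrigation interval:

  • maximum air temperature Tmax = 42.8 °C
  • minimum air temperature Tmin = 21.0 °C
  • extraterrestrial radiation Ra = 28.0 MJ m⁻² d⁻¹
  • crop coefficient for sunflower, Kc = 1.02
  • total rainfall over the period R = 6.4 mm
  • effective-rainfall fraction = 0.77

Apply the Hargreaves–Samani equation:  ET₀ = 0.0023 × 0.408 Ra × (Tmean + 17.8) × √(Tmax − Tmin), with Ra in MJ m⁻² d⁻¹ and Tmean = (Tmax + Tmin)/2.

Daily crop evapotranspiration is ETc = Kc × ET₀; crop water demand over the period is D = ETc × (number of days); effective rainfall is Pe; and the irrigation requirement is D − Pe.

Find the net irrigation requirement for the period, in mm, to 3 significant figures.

Tmean = (42.8 + 21.0)/2 = 31.90 °C
0.408 Ra = 0.408 × 28.0 = 11.4240 mm/d equivalent
ET₀ = 0.0023 × 11.4240 × (31.90 + 17.8) × √21.8 = 0.0023 × 11.4240 × 49.70 × 4.6690 = 6.0971 mm/d
ETc = Kc × ET₀ = 1.02 × 6.0971 = 6.2190 mm/d
Crop demand D = ETc × 7 d = 6.2190 × 7 = 43.533 mm
Pe = 0.77 × 6.4 = 4.928 mm
D − Pe = 43.533 − 4.928 = 38.605 mm

38.6 mm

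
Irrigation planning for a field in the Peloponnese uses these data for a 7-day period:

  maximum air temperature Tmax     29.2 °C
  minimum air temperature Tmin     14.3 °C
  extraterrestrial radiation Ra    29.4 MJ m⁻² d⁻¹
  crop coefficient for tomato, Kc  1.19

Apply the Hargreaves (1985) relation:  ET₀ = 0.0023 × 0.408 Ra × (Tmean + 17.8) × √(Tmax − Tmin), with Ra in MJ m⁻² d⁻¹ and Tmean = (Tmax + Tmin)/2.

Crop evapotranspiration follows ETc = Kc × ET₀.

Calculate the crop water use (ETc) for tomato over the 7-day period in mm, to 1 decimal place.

35.1 mm

Tmean = (29.2 + 14.3)/2 = 21.75 °C
0.408 Ra = 0.408 × 29.4 = 11.9952 mm/d equivalent
ET₀ = 0.0023 × 11.9952 × (21.75 + 17.8) × √14.9 = 0.0023 × 11.9952 × 39.55 × 3.8601 = 4.2119 mm/d
ETc = Kc × ET₀ = 1.19 × 4.2119 = 5.0122 mm/d
Over 7 days: 5.0122 × 7 = 35.085 mm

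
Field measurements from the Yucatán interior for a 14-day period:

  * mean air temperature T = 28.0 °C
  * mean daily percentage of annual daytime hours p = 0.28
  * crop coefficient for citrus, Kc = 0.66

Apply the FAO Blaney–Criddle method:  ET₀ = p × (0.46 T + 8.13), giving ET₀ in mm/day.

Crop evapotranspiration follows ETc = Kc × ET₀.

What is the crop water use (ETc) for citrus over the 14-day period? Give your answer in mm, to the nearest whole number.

ET₀ = 0.28 × (0.46 × 28.0 + 8.13) = 0.28 × 21.010 = 5.8828 mm/d
ETc = Kc × ET₀ = 0.66 × 5.8828 = 3.8826 mm/d
Over 14 days: 3.8826 × 14 = 54.356 mm

54 mm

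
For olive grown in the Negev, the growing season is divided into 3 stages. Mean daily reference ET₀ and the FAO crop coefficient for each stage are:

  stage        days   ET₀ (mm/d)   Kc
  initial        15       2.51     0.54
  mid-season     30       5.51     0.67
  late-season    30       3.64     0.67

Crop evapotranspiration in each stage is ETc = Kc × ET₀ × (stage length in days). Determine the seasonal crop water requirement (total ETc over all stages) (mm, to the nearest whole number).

204 mm

initial: 0.54 × 2.51 × 15 = 20.33 mm
mid-season: 0.67 × 5.51 × 30 = 110.75 mm
late-season: 0.67 × 3.64 × 30 = 73.16 mm
Seasonal total = 204.24 mm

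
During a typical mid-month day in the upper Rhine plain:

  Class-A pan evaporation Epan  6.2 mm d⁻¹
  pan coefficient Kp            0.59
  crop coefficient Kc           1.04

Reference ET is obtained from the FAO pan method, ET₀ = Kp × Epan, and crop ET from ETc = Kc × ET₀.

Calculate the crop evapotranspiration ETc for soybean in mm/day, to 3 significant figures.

3.80 mm/day

ET₀ = 0.59 × 6.2 = 3.6580 mm/d
ETc = Kc × ET₀ = 1.04 × 3.6580 = 3.8043 mm/d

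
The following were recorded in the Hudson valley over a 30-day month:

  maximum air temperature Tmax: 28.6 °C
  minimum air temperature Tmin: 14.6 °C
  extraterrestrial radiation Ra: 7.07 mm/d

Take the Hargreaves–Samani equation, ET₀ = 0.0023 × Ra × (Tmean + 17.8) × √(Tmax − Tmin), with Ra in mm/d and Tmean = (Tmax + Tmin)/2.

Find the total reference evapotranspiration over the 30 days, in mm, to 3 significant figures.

71.9 mm

Tmean = (28.6 + 14.6)/2 = 21.60 °C
ET₀ = 0.0023 × 7.07 × (21.60 + 17.8) × √14.0 = 0.0023 × 7.07 × 39.40 × 3.7417 = 2.3972 mm/d
Over 30 days: 2.3972 × 30 = 71.916 mm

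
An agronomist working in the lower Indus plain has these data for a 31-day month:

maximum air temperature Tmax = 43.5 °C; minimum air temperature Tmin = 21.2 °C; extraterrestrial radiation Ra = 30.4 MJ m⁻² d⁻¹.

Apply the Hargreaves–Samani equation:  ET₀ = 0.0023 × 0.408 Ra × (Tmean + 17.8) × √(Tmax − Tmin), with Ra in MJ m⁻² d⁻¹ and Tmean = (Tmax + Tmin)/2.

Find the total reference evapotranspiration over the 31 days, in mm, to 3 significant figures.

Tmean = (43.5 + 21.2)/2 = 32.35 °C
0.408 Ra = 0.408 × 30.4 = 12.4032 mm/d equivalent
ET₀ = 0.0023 × 12.4032 × (32.35 + 17.8) × √22.3 = 0.0023 × 12.4032 × 50.15 × 4.7223 = 6.7559 mm/d
Over 31 days: 6.7559 × 31 = 209.433 mm

209 mm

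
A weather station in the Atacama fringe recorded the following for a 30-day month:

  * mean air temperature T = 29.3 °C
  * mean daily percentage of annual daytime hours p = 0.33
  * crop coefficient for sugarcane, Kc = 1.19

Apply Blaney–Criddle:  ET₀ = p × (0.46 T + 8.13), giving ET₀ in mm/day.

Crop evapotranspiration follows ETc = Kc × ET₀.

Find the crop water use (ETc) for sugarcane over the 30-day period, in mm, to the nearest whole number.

ET₀ = 0.33 × (0.46 × 29.3 + 8.13) = 0.33 × 21.608 = 7.1306 mm/d
ETc = Kc × ET₀ = 1.19 × 7.1306 = 8.4854 mm/d
Over 30 days: 8.4854 × 30 = 254.562 mm

255 mm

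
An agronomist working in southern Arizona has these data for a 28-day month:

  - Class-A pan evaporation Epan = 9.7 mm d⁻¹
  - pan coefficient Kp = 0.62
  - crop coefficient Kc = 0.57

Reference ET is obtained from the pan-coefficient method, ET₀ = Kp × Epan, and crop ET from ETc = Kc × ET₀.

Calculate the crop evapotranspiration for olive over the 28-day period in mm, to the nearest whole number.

ET₀ = 0.62 × 9.7 = 6.0140 mm/d
ETc = Kc × ET₀ = 0.57 × 6.0140 = 3.4280 mm/d
Over 28 days: 3.4280 × 28 = 95.984 mm

96 mm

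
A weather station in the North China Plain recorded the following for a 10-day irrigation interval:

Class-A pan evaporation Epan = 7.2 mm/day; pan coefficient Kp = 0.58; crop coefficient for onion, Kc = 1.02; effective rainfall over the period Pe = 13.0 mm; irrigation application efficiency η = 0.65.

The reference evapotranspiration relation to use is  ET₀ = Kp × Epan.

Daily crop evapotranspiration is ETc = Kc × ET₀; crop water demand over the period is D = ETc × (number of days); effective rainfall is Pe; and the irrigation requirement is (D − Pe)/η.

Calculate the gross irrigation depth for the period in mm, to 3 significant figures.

45.5 mm

ET₀ = 0.58 × 7.2 = 4.1760 mm/d
ETc = Kc × ET₀ = 1.02 × 4.1760 = 4.2595 mm/d
Crop demand D = ETc × 10 d = 4.2595 × 10 = 42.595 mm
D − Pe = 42.595 − 13.0 = 29.595 mm
Gross irrigation = 29.595 / 0.65 = 45.531 mm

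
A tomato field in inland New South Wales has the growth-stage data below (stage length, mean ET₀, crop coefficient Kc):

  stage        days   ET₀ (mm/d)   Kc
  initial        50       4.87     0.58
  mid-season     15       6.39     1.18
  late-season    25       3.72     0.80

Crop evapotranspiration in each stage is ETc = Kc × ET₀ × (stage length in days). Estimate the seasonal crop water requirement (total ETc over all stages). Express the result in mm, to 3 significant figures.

initial: 0.58 × 4.87 × 50 = 141.23 mm
mid-season: 1.18 × 6.39 × 15 = 113.10 mm
late-season: 0.80 × 3.72 × 25 = 74.40 mm
Seasonal total = 328.73 mm

329 mm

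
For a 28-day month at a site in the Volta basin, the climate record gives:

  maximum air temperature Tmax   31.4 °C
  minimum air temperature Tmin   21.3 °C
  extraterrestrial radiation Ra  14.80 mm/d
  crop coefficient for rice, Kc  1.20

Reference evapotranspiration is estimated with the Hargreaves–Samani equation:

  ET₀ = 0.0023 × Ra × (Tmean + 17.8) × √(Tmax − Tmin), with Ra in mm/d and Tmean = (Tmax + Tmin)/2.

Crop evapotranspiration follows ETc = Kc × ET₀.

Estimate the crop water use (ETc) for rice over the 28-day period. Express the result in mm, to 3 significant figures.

Tmean = (31.4 + 21.3)/2 = 26.35 °C
ET₀ = 0.0023 × 14.80 × (26.35 + 17.8) × √10.1 = 0.0023 × 14.80 × 44.15 × 3.1780 = 4.7761 mm/d
ETc = Kc × ET₀ = 1.20 × 4.7761 = 5.7313 mm/d
Over 28 days: 5.7313 × 28 = 160.476 mm

160 mm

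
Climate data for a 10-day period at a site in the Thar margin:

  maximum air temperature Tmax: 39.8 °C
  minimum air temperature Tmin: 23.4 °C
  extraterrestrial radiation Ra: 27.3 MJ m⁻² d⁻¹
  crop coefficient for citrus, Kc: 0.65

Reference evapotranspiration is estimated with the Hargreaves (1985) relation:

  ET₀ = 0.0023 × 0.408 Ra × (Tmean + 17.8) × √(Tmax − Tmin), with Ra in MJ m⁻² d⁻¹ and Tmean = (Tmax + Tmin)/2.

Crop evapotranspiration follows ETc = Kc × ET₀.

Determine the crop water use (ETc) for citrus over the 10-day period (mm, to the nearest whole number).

33 mm

Tmean = (39.8 + 23.4)/2 = 31.60 °C
0.408 Ra = 0.408 × 27.3 = 11.1384 mm/d equivalent
ET₀ = 0.0023 × 11.1384 × (31.60 + 17.8) × √16.4 = 0.0023 × 11.1384 × 49.40 × 4.0497 = 5.1251 mm/d
ETc = Kc × ET₀ = 0.65 × 5.1251 = 3.3313 mm/d
Over 10 days: 3.3313 × 10 = 33.313 mm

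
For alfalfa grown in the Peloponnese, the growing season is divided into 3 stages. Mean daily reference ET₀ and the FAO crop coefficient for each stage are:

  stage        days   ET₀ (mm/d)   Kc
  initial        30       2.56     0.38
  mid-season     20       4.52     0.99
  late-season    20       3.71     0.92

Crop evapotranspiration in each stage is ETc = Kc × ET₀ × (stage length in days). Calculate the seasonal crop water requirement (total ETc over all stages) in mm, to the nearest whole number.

initial: 0.38 × 2.56 × 30 = 29.18 mm
mid-season: 0.99 × 4.52 × 20 = 89.50 mm
late-season: 0.92 × 3.71 × 20 = 68.26 mm
Seasonal total = 186.94 mm

187 mm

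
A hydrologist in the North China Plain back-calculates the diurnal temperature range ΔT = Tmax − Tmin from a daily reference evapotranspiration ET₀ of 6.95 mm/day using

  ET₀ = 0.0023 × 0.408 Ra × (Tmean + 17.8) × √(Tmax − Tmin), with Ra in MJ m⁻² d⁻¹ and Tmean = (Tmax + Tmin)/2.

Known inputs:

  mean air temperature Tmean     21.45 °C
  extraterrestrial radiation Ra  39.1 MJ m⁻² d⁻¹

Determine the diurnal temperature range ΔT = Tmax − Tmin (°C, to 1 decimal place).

23.3 °C

√ΔT = ET₀ / [0.0023 × 0.408 × Ra × (Tmean+17.8)] = 6.95 / (0.0023 × 15.9528 × 39.25) = 4.8259
ΔT = 4.8259² = 23.289 °C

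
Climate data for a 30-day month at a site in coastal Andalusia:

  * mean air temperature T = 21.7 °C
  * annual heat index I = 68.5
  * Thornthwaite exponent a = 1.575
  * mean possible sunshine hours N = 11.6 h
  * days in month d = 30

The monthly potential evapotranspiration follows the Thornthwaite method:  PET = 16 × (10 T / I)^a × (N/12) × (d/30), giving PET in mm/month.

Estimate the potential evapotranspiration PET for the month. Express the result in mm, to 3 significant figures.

95.1 mm

10T/I = 10 × 21.7 / 68.5 = 3.1679
(10T/I)^a = 3.1679^1.575 = 6.1477
Uncorrected PET = 16 × 6.1477 = 98.363 mm
Correction = (N/12)(d/30) = (11.6/12)(30/30) = 0.9667
PET = 98.363 × 0.9667 = 95.088 mm/month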